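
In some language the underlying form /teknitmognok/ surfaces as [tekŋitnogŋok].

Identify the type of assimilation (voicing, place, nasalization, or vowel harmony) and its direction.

place assimilation, progressive

/n/→[ŋ] /m/→[n] /n/→[ŋ].
Each target copies a feature from the preceding segment, so the direction is progressive.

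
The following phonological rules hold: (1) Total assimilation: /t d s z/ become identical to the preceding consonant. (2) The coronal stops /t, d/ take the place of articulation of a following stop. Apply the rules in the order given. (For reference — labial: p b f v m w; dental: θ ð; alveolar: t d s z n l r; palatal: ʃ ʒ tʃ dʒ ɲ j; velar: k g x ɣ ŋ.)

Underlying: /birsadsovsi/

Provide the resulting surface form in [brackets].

[birraddovvi]

Rule 1: /s/ after /r/ → [r] (total assimilation)
Rule 1: /s/ after /d/ → [d] (total assimilation)
Rule 1: /s/ after /v/ → [v] (total assimilation)
After rule 1: birraddovvi
Rule 2: no segment meets the rule's conditions; no change.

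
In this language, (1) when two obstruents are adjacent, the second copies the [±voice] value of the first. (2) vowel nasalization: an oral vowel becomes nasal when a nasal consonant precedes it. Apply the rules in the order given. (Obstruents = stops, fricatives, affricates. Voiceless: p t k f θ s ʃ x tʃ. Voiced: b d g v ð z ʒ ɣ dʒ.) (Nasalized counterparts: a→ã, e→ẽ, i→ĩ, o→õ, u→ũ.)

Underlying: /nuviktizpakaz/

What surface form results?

Rule 1: /p/ after /z/ (voiced) → [b]
After rule 1: nuviktizbakaz
Rule 2: /u/ after nasal /n/ → [ũ]

[nũviktizbakaz]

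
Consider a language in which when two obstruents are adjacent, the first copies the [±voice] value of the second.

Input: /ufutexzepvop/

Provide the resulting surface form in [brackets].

/x/ before /z/ (voiced) → [ɣ]
/p/ before /v/ (voiced) → [b]

[ufuteɣzebvop]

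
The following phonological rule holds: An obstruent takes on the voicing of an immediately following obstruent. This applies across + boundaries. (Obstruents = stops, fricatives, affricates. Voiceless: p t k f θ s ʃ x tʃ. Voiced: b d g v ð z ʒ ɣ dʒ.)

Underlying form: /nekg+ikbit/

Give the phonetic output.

[negg+igbit]

/k/ before /g/ (voiced) → [g]
/k/ before /b/ (voiced) → [g]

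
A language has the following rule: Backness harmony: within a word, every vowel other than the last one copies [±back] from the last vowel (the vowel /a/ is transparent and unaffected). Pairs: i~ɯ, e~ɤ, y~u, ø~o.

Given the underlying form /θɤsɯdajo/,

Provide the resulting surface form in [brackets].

[θɤsɯdajo]

no segment meets the rule's conditions; no change.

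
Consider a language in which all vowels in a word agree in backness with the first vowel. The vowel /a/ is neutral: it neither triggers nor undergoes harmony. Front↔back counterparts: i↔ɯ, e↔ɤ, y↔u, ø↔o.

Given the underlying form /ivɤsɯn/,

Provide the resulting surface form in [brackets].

[ivesin]

/ɤ/ harmonizes with /i/ ([-back]) → [e]
/ɯ/ harmonizes with /i/ ([-back]) → [i]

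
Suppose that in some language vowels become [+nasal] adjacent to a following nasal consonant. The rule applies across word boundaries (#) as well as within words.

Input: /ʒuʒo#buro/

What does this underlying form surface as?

no segment meets the rule's conditions; no change.

[ʒuʒo#buro]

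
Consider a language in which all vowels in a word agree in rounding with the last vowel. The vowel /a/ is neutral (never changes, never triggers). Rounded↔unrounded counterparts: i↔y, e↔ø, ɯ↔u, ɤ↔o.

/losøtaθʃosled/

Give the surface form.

/o/ harmonizes with /e/ ([-round]) → [ɤ]
/ø/ harmonizes with /e/ ([-round]) → [e]
/o/ harmonizes with /e/ ([-round]) → [ɤ]

[lɤsetaθʃɤsled]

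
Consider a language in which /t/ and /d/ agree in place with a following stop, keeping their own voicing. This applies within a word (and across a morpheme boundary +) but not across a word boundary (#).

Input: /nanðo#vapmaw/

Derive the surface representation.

[nanðo#vapmaw]

no segment meets the rule's conditions; no change.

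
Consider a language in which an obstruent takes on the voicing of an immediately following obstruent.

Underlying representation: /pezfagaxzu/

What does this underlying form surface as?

/z/ before /f/ (voiceless) → [s]
/x/ before /z/ (voiced) → [ɣ]

[pesfagaɣzu]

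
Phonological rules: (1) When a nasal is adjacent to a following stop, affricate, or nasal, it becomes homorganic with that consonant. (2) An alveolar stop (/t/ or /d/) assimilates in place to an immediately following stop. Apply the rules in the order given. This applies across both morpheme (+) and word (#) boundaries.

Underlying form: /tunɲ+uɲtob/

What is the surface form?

Rule 1: /n/ before /ɲ/ (palatal) → [ɲ]
Rule 1: /ɲ/ before /t/ (alveolar) → [n]
After rule 1: tuɲɲ+untob
Rule 2: no segment meets the rule's conditions; no change.

[tuɲɲ+untob]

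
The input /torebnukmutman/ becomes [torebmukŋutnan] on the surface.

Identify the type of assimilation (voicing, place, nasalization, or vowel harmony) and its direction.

place assimilation, progressive

/n/→[m] /m/→[ŋ] /m/→[n].
Each target copies a feature from the preceding segment, so the direction is progressive.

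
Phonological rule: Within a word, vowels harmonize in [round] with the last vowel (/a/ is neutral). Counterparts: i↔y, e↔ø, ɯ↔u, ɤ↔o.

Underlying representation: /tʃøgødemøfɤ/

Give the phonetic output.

/ø/ harmonizes with /ɤ/ ([-round]) → [e]
/ø/ harmonizes with /ɤ/ ([-round]) → [e]
/ø/ harmonizes with /ɤ/ ([-round]) → [e]

[tʃegedemefɤ]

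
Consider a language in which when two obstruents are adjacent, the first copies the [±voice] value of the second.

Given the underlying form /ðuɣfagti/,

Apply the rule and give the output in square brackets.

/ɣ/ before /f/ (voiceless) → [x]
/g/ before /t/ (voiceless) → [k]

[ðuxfakti]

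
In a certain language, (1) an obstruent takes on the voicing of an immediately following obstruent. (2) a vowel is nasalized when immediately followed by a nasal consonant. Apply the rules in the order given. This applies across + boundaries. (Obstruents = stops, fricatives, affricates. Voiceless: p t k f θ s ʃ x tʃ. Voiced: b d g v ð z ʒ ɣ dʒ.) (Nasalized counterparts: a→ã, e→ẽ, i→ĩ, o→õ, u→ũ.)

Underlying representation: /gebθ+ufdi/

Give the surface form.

[gepθ+uvdi]

Rule 1: /b/ before /θ/ (voiceless) → [p]
Rule 1: /f/ before /d/ (voiced) → [v]
After rule 1: gepθ+uvdi
Rule 2: no segment meets the rule's conditions; no change.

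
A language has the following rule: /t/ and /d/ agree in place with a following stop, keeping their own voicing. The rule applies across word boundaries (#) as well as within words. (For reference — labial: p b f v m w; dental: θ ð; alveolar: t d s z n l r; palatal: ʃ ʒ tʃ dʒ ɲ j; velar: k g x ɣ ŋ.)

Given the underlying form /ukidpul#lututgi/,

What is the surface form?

/d/ before /p/ (labial) → [b]
/t/ before /g/ (velar) → [k]

[ukibpul#lutukgi]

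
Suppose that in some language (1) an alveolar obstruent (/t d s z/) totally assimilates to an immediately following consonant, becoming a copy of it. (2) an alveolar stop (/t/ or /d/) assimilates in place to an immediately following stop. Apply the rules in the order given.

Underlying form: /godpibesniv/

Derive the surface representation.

[goppibenniv]

Rule 1: /d/ before /p/ → [p] (total assimilation)
Rule 1: /s/ before /n/ → [n] (total assimilation)
After rule 1: goppibenniv
Rule 2: no segment meets the rule's conditions; no change.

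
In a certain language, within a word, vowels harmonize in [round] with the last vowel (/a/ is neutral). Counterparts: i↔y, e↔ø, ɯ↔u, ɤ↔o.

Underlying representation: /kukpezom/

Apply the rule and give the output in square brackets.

[kukpøzom]

/e/ harmonizes with /o/ ([+round]) → [ø]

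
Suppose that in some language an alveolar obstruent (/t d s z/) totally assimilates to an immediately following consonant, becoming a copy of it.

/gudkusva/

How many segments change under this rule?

2

/d/ before /k/ → [k] (total assimilation)
/s/ before /v/ → [v] (total assimilation)
2 segments change.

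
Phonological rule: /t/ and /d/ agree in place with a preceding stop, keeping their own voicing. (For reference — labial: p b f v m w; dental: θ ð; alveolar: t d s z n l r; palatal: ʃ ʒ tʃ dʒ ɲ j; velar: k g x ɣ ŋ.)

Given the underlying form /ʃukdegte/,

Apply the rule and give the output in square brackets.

[ʃukgegke]

/d/ after /k/ (velar) → [g]
/t/ after /g/ (velar) → [k]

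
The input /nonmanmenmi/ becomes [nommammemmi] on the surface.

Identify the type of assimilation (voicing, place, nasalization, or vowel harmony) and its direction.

/n/→[m] /n/→[m] /n/→[m].
Each target copies a feature from the following segment, so the direction is regressive.

place assimilation, regressive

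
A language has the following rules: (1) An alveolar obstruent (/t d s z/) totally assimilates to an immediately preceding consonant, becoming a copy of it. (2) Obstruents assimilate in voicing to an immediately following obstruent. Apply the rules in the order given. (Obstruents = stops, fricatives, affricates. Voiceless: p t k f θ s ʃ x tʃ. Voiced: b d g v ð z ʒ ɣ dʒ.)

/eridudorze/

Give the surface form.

[eridudorre]

Rule 1: /z/ after /r/ → [r] (total assimilation)
After rule 1: eridudorre
Rule 2: no segment meets the rule's conditions; no change.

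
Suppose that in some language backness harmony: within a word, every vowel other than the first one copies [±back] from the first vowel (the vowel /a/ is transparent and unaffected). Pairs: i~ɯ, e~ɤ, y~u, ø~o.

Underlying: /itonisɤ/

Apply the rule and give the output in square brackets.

/o/ harmonizes with /i/ ([-back]) → [ø]
/ɤ/ harmonizes with /i/ ([-back]) → [e]

[itønise]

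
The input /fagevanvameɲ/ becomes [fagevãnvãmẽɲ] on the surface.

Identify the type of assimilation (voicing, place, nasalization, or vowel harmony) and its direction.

nasalization, regressive

/a/→[ã] /a/→[ã] /e/→[ẽ].
Each target copies a feature from the following segment, so the direction is regressive.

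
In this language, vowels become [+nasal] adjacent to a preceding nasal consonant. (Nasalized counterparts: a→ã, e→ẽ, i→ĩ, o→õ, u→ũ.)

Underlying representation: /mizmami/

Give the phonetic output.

[mĩzmãmĩ]

/i/ after nasal /m/ → [ĩ]
/a/ after nasal /m/ → [ã]
/i/ after nasal /m/ → [ĩ]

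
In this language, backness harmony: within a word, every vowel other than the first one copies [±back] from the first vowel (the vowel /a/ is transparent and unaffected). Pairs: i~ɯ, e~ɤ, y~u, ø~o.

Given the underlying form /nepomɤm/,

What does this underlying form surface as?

[nepømem]

/o/ harmonizes with /e/ ([-back]) → [ø]
/ɤ/ harmonizes with /e/ ([-back]) → [e]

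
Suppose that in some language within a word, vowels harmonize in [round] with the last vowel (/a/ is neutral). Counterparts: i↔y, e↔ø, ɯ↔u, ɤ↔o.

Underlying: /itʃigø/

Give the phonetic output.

/i/ harmonizes with /ø/ ([+round]) → [y]
/i/ harmonizes with /ø/ ([+round]) → [y]

[ytʃygø]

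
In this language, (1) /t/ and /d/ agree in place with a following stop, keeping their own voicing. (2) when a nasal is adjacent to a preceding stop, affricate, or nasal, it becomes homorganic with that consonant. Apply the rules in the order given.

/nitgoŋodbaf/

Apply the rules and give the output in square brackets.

[nikgoŋobbaf]

Rule 1: /t/ before /g/ (velar) → [k]
Rule 1: /d/ before /b/ (labial) → [b]
After rule 1: nikgoŋobbaf
Rule 2: no segment meets the rule's conditions; no change.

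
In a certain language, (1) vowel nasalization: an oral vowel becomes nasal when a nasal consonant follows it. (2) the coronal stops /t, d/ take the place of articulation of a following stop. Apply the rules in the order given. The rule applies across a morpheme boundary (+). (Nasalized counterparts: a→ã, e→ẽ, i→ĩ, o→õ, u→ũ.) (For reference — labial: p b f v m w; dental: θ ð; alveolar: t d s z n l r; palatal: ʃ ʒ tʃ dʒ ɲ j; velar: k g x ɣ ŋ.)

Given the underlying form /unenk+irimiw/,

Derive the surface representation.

[ũnẽnk+irĩmiw]

Rule 1: /u/ before nasal /n/ → [ũ]
Rule 1: /e/ before nasal /n/ → [ẽ]
Rule 1: /i/ before nasal /m/ → [ĩ]
After rule 1: ũnẽnk+irĩmiw
Rule 2: no segment meets the rule's conditions; no change.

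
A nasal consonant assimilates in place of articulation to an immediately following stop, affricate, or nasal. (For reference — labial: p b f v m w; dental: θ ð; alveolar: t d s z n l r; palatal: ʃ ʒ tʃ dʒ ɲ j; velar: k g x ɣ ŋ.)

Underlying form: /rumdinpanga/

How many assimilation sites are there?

/m/ before /d/ (alveolar) → [n]
/n/ before /p/ (labial) → [m]
/n/ before /g/ (velar) → [ŋ]
3 segments change.

3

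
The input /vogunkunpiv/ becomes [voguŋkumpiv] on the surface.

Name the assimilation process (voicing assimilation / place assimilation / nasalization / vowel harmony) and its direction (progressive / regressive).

place assimilation, regressive

/n/→[ŋ] /n/→[m].
Each target copies a feature from the following segment, so the direction is regressive.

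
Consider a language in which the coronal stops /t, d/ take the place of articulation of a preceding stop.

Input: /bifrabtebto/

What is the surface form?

/t/ after /b/ (labial) → [p]
/t/ after /b/ (labial) → [p]

[bifrabpebpo]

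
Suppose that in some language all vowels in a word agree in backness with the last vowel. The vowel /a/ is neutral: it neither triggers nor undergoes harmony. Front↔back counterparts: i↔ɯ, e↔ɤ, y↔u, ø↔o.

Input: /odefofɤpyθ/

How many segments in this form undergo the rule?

/o/ harmonizes with /y/ ([-back]) → [ø]
/o/ harmonizes with /y/ ([-back]) → [ø]
/ɤ/ harmonizes with /y/ ([-back]) → [e]
3 segments change.

3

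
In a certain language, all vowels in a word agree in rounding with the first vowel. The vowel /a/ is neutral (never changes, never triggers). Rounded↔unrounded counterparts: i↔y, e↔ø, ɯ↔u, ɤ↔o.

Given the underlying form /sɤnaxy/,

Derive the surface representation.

[sɤnaxi]

/y/ harmonizes with /ɤ/ ([-round]) → [i]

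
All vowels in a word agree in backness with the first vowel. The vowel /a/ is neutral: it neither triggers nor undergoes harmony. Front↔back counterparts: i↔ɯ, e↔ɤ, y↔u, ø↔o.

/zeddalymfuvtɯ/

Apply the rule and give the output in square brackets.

/u/ harmonizes with /e/ ([-back]) → [y]
/ɯ/ harmonizes with /e/ ([-back]) → [i]

[zeddalymfyvti]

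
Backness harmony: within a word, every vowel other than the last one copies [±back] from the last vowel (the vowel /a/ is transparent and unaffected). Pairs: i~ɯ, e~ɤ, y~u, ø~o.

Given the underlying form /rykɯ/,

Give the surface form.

[rukɯ]

/y/ harmonizes with /ɯ/ ([+back]) → [u]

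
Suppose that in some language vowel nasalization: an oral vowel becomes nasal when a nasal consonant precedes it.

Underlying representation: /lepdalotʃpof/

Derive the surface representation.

no segment meets the rule's conditions; no change.

[lepdalotʃpof]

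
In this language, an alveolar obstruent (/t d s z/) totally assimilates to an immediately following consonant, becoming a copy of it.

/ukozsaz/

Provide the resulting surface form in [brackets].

[ukossaz]

/z/ before /s/ → [s] (total assimilation)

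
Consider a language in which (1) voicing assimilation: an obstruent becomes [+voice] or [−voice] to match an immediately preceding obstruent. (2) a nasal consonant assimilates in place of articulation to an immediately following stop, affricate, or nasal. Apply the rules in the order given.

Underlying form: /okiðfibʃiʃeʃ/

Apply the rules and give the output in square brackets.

[okiðvibʒiʃeʃ]

Rule 1: /f/ after /ð/ (voiced) → [v]
Rule 1: /ʃ/ after /b/ (voiced) → [ʒ]
After rule 1: okiðvibʒiʃeʃ
Rule 2: no segment meets the rule's conditions; no change.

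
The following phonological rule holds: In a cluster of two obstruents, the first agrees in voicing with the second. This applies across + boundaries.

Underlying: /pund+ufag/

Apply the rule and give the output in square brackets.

no segment meets the rule's conditions; no change.

[pund+ufag]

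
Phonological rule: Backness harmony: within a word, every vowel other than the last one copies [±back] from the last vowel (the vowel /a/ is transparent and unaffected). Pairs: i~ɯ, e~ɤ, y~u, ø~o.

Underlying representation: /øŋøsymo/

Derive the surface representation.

[oŋosumo]

/ø/ harmonizes with /o/ ([+back]) → [o]
/ø/ harmonizes with /o/ ([+back]) → [o]
/y/ harmonizes with /o/ ([+back]) → [u]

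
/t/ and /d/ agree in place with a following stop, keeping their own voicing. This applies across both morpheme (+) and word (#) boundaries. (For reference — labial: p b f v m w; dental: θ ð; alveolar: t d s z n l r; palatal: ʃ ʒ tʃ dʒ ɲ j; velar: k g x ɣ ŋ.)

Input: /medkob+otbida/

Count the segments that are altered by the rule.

2

/d/ before /k/ (velar) → [g]
/t/ before /b/ (labial) → [p]
2 segments change.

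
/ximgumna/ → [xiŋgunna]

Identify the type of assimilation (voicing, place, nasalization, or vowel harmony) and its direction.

place assimilation, regressive

/m/→[ŋ] /m/→[n].
Each target copies a feature from the following segment, so the direction is regressive.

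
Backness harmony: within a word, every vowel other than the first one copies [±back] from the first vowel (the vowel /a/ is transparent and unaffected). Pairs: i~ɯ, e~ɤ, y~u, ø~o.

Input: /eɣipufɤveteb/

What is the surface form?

[eɣipyfeveteb]

/u/ harmonizes with /e/ ([-back]) → [y]
/ɤ/ harmonizes with /e/ ([-back]) → [e]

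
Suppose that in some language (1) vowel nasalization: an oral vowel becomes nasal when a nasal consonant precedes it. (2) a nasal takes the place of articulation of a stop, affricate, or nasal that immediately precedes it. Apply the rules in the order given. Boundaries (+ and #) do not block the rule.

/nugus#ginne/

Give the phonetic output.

Rule 1: /u/ after nasal /n/ → [ũ]
Rule 1: /e/ after nasal /n/ → [ẽ]
After rule 1: nũgus#ginnẽ
Rule 2: no segment meets the rule's conditions; no change.

[nũgus#ginnẽ]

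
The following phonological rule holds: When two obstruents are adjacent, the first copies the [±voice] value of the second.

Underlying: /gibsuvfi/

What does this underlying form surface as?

[gipsuffi]

/b/ before /s/ (voiceless) → [p]
/v/ before /f/ (voiceless) → [f]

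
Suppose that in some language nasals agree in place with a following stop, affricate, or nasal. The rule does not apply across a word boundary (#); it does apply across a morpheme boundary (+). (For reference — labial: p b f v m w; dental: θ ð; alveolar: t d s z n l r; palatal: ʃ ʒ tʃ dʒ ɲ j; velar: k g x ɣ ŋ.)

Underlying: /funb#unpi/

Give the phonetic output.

[fumb#umpi]

/n/ before /b/ (labial) → [m]
/n/ before /p/ (labial) → [m]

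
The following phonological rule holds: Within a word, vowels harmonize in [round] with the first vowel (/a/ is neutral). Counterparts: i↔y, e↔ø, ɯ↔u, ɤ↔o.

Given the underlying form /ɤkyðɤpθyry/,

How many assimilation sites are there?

3

/y/ harmonizes with /ɤ/ ([-round]) → [i]
/y/ harmonizes with /ɤ/ ([-round]) → [i]
/y/ harmonizes with /ɤ/ ([-round]) → [i]
3 segments change.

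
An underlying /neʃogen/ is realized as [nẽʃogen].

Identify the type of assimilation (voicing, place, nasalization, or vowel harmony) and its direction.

/e/→[ẽ].
Each target copies a feature from the preceding segment, so the direction is progressive.

nasalization, progressive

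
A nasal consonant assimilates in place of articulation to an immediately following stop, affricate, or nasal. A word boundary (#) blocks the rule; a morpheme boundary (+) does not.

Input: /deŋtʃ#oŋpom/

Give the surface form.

[deɲtʃ#ompom]

/ŋ/ before /tʃ/ (palatal) → [ɲ]
/ŋ/ before /p/ (labial) → [m]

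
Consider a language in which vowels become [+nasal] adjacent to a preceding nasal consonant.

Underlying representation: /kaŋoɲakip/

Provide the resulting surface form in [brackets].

[kaŋõɲãkip]

/o/ after nasal /ŋ/ → [õ]
/a/ after nasal /ɲ/ → [ã]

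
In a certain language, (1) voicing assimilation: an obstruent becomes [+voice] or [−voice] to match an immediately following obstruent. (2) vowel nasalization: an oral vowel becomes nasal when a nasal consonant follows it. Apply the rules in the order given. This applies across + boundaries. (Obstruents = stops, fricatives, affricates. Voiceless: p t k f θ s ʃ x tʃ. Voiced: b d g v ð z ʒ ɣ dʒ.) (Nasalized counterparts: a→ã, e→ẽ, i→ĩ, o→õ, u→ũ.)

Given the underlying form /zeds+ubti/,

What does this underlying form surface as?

[zets+upti]

Rule 1: /d/ before /s/ (voiceless) → [t]
Rule 1: /b/ before /t/ (voiceless) → [p]
After rule 1: zets+upti
Rule 2: no segment meets the rule's conditions; no change.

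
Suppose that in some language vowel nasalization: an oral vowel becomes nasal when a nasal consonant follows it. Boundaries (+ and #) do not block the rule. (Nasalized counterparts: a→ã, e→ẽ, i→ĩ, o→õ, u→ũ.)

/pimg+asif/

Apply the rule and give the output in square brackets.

/i/ before nasal /m/ → [ĩ]

[pĩmg+asif]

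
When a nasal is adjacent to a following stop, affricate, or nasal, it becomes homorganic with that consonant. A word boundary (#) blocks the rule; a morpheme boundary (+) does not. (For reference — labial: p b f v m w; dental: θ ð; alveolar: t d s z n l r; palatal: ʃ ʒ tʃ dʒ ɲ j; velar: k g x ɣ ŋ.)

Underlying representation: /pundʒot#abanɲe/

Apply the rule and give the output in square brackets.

[puɲdʒot#abaɲɲe]

/n/ before /dʒ/ (palatal) → [ɲ]
/n/ before /ɲ/ (palatal) → [ɲ]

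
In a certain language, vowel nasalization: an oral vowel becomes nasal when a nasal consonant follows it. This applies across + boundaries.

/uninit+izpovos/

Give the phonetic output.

/u/ before nasal /n/ → [ũ]
/i/ before nasal /n/ → [ĩ]

[ũnĩnit+izpovos]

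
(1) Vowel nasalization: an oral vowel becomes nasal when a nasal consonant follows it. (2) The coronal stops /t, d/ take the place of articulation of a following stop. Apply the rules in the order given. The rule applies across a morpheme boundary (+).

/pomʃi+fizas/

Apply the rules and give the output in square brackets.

Rule 1: /o/ before nasal /m/ → [õ]
After rule 1: põmʃi+fizas
Rule 2: no segment meets the rule's conditions; no change.

[põmʃi+fizas]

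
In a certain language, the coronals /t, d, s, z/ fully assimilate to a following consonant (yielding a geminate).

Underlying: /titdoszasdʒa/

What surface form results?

[tiddozzadʒdʒa]

/t/ before /d/ → [d] (total assimilation)
/s/ before /z/ → [z] (total assimilation)
/s/ before /dʒ/ → [dʒ] (total assimilation)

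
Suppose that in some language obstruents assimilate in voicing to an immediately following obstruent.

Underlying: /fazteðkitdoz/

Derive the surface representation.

[fasteθkiddoz]

/z/ before /t/ (voiceless) → [s]
/ð/ before /k/ (voiceless) → [θ]
/t/ before /d/ (voiced) → [d]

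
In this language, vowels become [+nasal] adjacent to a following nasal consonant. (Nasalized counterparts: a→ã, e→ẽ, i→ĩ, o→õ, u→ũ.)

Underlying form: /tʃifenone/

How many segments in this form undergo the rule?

2

/e/ before nasal /n/ → [ẽ]
/o/ before nasal /n/ → [õ]
2 segments change.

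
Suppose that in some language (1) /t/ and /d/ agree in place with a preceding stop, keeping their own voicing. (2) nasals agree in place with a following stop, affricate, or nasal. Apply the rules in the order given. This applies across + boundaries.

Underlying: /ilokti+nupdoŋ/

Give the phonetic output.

Rule 1: /t/ after /k/ (velar) → [k]
Rule 1: /d/ after /p/ (labial) → [b]
After rule 1: ilokki+nupboŋ
Rule 2: no segment meets the rule's conditions; no change.

[ilokki+nupboŋ]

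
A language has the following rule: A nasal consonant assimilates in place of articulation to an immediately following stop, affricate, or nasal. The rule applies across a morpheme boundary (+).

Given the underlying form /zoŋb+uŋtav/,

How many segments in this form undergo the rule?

/ŋ/ before /b/ (labial) → [m]
/ŋ/ before /t/ (alveolar) → [n]
2 segments change.

2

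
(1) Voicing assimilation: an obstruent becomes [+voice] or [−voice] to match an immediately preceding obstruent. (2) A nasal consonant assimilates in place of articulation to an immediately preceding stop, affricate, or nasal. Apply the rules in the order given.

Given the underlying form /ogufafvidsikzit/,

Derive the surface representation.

Rule 1: /v/ after /f/ (voiceless) → [f]
Rule 1: /s/ after /d/ (voiced) → [z]
Rule 1: /z/ after /k/ (voiceless) → [s]
After rule 1: ogufaffidziksit
Rule 2: no segment meets the rule's conditions; no change.

[ogufaffidziksit]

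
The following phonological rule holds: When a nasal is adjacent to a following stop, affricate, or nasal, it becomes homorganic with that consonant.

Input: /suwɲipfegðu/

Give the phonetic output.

no segment meets the rule's conditions; no change.

[suwɲipfegðu]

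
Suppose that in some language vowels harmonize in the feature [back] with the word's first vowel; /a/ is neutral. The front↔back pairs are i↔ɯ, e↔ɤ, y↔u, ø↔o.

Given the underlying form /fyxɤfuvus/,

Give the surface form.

/ɤ/ harmonizes with /y/ ([-back]) → [e]
/u/ harmonizes with /y/ ([-back]) → [y]
/u/ harmonizes with /y/ ([-back]) → [y]

[fyxefyvys]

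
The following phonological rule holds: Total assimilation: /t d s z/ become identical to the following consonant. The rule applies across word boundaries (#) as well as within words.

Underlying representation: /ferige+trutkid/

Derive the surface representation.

/t/ before /r/ → [r] (total assimilation)
/t/ before /k/ → [k] (total assimilation)

[ferige+rrukkid]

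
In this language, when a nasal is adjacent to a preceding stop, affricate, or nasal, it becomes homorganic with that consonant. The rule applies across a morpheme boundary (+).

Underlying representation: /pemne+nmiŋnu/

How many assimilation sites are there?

3

/n/ after /m/ (labial) → [m]
/m/ after /n/ (alveolar) → [n]
/n/ after /ŋ/ (velar) → [ŋ]
3 segments change.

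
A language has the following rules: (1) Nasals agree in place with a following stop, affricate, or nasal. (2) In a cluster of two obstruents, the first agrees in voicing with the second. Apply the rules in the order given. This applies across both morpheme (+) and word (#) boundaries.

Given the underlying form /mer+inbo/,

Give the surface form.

[mer+imbo]

Rule 1: /n/ before /b/ (labial) → [m]
After rule 1: mer+imbo
Rule 2: no segment meets the rule's conditions; no change.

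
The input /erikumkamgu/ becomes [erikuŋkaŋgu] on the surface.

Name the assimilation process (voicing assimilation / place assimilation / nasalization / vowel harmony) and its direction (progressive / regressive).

/m/→[ŋ] /m/→[ŋ].
Each target copies a feature from the following segment, so the direction is regressive.

place assimilation, regressive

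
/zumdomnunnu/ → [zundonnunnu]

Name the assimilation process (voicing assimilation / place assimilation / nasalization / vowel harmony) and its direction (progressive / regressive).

place assimilation, regressive

/m/→[n] /m/→[n].
Each target copies a feature from the following segment, so the direction is regressive.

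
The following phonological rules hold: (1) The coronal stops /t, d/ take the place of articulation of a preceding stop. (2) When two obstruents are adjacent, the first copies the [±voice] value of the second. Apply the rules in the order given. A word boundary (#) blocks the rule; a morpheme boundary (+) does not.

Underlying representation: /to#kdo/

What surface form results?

Rule 1: /d/ after /k/ (velar) → [g]
After rule 1: to#kgo
Rule 2: /k/ before /g/ (voiced) → [g]

[to#ggo]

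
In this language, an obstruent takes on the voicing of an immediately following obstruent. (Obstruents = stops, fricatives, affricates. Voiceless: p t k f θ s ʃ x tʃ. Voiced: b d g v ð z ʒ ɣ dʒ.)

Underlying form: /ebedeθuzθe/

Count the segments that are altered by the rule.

1

/z/ before /θ/ (voiceless) → [s]
1 segment changes.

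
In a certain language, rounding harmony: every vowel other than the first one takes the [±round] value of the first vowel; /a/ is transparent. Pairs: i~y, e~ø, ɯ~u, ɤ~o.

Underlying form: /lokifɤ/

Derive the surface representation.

/i/ harmonizes with /o/ ([+round]) → [y]
/ɤ/ harmonizes with /o/ ([+round]) → [o]

[lokyfo]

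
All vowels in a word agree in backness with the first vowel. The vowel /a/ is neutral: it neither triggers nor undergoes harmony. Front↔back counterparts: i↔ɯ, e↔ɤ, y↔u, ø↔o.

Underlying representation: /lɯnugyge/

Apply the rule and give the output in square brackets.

/y/ harmonizes with /ɯ/ ([+back]) → [u]
/e/ harmonizes with /ɯ/ ([+back]) → [ɤ]

[lɯnugugɤ]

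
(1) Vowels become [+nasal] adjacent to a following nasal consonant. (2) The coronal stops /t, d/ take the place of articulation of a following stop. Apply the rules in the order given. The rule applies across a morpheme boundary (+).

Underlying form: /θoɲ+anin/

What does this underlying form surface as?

[θõɲ+ãnĩn]

Rule 1: /o/ before nasal /ɲ/ → [õ]
Rule 1: /a/ before nasal /n/ → [ã]
Rule 1: /i/ before nasal /n/ → [ĩ]
After rule 1: θõɲ+ãnĩn
Rule 2: no segment meets the rule's conditions; no change.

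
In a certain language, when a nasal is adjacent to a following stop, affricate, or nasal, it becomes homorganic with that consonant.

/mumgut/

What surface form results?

[muŋgut]

/m/ before /g/ (velar) → [ŋ]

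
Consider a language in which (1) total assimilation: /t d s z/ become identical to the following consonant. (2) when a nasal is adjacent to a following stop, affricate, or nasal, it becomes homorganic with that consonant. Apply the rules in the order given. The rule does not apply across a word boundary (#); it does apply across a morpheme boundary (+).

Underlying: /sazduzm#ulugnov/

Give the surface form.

Rule 1: /z/ before /d/ → [d] (total assimilation)
Rule 1: /z/ before /m/ → [m] (total assimilation)
After rule 1: saddumm#ulugnov
Rule 2: no segment meets the rule's conditions; no change.

[saddumm#ulugnov]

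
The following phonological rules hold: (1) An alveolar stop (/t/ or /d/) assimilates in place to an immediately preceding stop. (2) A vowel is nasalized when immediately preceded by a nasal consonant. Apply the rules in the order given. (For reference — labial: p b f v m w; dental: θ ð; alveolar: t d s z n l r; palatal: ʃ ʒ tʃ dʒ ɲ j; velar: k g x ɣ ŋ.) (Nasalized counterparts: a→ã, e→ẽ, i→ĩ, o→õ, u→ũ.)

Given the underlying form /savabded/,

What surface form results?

Rule 1: /d/ after /b/ (labial) → [b]
After rule 1: savabbed
Rule 2: no segment meets the rule's conditions; no change.

[savabbed]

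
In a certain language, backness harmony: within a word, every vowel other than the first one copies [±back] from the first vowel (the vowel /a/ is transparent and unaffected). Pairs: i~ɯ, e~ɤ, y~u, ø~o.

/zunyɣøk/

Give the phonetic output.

[zunuɣok]

/y/ harmonizes with /u/ ([+back]) → [u]
/ø/ harmonizes with /u/ ([+back]) → [o]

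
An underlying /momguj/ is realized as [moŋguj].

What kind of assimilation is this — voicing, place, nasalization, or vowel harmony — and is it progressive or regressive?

place assimilation, regressive

/m/→[ŋ].
Each target copies a feature from the following segment, so the direction is regressive.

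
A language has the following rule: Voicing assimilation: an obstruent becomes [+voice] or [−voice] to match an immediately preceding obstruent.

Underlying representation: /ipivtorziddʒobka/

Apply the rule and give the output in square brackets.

/t/ after /v/ (voiced) → [d]
/k/ after /b/ (voiced) → [g]

[ipivdorziddʒobga]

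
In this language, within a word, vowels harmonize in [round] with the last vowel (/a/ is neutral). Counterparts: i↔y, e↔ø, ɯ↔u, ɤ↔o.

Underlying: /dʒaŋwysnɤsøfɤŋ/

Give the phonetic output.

/y/ harmonizes with /ɤ/ ([-round]) → [i]
/ø/ harmonizes with /ɤ/ ([-round]) → [e]

[dʒaŋwisnɤsefɤŋ]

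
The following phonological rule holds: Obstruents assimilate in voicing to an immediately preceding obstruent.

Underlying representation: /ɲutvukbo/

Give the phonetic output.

/v/ after /t/ (voiceless) → [f]
/b/ after /k/ (voiceless) → [p]

[ɲutfukpo]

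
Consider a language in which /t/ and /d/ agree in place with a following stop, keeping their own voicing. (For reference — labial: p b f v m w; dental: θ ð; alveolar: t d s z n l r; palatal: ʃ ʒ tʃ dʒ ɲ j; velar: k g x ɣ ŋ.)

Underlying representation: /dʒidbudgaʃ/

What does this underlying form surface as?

[dʒibbuggaʃ]

/d/ before /b/ (labial) → [b]
/d/ before /g/ (velar) → [g]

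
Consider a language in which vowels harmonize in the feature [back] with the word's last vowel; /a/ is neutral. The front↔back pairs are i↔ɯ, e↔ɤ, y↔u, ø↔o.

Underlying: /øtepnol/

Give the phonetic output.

/ø/ harmonizes with /o/ ([+back]) → [o]
/e/ harmonizes with /o/ ([+back]) → [ɤ]

[otɤpnol]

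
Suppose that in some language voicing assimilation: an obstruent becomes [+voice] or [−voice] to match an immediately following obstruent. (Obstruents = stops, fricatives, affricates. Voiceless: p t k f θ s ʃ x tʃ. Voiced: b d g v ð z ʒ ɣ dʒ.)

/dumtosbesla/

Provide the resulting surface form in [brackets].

/s/ before /b/ (voiced) → [z]

[dumtozbesla]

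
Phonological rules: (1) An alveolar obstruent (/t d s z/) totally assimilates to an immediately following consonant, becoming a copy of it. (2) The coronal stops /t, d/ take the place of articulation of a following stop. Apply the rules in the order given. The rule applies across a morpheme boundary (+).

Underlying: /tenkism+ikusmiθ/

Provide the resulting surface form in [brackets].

[tenkimm+ikummiθ]

Rule 1: /s/ before /m/ → [m] (total assimilation)
Rule 1: /s/ before /m/ → [m] (total assimilation)
After rule 1: tenkimm+ikummiθ
Rule 2: no segment meets the rule's conditions; no change.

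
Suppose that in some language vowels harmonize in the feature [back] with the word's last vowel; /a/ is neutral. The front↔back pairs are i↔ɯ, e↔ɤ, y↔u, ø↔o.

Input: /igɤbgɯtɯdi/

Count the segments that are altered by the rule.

3

/ɤ/ harmonizes with /i/ ([-back]) → [e]
/ɯ/ harmonizes with /i/ ([-back]) → [i]
/ɯ/ harmonizes with /i/ ([-back]) → [i]
3 segments change.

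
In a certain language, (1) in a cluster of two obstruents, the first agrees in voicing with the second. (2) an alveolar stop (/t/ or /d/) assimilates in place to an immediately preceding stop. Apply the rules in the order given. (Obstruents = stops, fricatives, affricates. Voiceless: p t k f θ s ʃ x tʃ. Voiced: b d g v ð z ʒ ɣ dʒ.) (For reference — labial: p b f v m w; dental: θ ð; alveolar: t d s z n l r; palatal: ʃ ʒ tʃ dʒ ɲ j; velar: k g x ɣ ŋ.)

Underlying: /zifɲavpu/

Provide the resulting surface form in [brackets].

Rule 1: /v/ before /p/ (voiceless) → [f]
After rule 1: zifɲafpu
Rule 2: no segment meets the rule's conditions; no change.

[zifɲafpu]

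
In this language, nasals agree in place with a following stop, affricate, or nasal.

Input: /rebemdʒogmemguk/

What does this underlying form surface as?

[rebeɲdʒogmeŋguk]

/m/ before /dʒ/ (palatal) → [ɲ]
/m/ before /g/ (velar) → [ŋ]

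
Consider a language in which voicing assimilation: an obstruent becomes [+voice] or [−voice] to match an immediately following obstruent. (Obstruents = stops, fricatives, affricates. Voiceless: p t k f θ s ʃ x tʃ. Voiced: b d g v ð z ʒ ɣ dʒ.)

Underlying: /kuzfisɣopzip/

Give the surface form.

[kusfizɣobzip]

/z/ before /f/ (voiceless) → [s]
/s/ before /ɣ/ (voiced) → [z]
/p/ before /z/ (voiced) → [b]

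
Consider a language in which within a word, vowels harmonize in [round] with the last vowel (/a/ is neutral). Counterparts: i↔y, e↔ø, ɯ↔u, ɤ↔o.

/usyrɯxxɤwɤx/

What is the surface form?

/u/ harmonizes with /ɤ/ ([-round]) → [ɯ]
/y/ harmonizes with /ɤ/ ([-round]) → [i]

[ɯsirɯxxɤwɤx]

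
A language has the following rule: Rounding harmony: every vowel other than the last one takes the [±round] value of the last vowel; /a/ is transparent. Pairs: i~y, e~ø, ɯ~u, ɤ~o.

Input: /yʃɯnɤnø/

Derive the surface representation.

/ɯ/ harmonizes with /ø/ ([+round]) → [u]
/ɤ/ harmonizes with /ø/ ([+round]) → [o]

[yʃunonø]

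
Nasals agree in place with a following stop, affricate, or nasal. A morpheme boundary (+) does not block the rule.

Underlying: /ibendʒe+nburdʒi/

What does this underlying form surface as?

/n/ before /dʒ/ (palatal) → [ɲ]
/n/ before /b/ (labial) → [m]

[ibeɲdʒe+mburdʒi]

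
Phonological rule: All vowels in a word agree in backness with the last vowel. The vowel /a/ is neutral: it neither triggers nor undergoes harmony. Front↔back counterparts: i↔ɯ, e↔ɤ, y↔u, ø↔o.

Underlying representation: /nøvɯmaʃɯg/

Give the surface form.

/ø/ harmonizes with /ɯ/ ([+back]) → [o]

[novɯmaʃɯg]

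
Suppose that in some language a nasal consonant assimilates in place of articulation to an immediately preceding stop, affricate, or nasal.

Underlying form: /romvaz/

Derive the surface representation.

[romvaz]

no segment meets the rule's conditions; no change.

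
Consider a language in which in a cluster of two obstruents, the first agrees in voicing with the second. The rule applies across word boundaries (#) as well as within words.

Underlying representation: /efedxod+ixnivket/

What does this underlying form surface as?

/d/ before /x/ (voiceless) → [t]
/v/ before /k/ (voiceless) → [f]

[efetxod+ixnifket]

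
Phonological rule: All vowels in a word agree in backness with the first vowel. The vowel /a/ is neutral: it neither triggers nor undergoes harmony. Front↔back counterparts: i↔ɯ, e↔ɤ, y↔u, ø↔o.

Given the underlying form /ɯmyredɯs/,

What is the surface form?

/y/ harmonizes with /ɯ/ ([+back]) → [u]
/e/ harmonizes with /ɯ/ ([+back]) → [ɤ]

[ɯmurɤdɯs]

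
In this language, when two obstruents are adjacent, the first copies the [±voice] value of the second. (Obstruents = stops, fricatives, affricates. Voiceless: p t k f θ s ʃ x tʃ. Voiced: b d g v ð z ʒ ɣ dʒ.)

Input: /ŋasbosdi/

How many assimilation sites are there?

/s/ before /b/ (voiced) → [z]
/s/ before /d/ (voiced) → [z]
2 segments change.

2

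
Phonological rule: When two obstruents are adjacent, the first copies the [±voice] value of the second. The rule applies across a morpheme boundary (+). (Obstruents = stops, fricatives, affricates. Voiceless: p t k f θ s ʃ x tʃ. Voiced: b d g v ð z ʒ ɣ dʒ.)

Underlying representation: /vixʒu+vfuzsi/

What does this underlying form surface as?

/x/ before /ʒ/ (voiced) → [ɣ]
/v/ before /f/ (voiceless) → [f]
/z/ before /s/ (voiceless) → [s]

[viɣʒu+ffussi]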